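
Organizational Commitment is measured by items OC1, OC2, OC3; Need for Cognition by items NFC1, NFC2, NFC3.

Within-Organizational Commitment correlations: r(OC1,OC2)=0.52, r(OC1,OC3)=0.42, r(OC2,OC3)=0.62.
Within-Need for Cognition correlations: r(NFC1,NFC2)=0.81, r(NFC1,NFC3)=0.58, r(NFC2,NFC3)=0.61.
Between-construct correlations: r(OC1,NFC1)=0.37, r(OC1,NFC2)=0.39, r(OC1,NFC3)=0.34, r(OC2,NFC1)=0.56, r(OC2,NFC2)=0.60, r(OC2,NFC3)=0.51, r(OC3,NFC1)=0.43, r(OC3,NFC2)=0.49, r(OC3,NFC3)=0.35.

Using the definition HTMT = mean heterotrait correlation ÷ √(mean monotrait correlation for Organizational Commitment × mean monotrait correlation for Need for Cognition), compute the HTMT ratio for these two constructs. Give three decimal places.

Between-construct mean = 4.04/9 = 0.4489.
Mean within-OC = 1.56/3 = 0.5200; mean within-NFC = 2.00/3 = 0.6667.
Geometric mean = √(0.5200 × 0.6667) = 0.5888.
HTMT = 0.4489 / 0.5888 = 0.762.

0.762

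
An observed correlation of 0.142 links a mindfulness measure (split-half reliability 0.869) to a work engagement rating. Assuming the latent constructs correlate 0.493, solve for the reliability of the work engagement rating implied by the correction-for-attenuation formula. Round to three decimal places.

r_true = r_obs / √(r_xx · r_yy) ⇒ 0.493 = 0.142 / √(0.869 · r_yy).
√(0.869 · r_yy) = 0.142 / 0.493 = 0.2880; 0.869 · r_yy = 0.0829; r_yy = 0.0829 / 0.869 ≈ 0.095.

0.095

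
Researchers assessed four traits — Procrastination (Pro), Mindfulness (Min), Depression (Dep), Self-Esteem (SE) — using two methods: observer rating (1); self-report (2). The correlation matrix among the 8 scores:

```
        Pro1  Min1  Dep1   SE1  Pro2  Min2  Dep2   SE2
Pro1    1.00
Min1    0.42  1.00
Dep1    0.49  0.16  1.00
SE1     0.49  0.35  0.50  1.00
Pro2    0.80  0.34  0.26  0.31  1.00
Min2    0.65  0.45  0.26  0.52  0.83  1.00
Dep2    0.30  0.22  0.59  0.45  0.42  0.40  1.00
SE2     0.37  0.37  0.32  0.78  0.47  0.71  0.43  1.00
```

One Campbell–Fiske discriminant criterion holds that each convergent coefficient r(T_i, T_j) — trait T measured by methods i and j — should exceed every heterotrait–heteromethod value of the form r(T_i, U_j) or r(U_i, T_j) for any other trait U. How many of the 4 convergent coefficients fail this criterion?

1

Each convergent coefficient versus the relevant comparison correlations:
Pro (methods 1·2): 0.80 vs {0.65, 0.34, 0.30, 0.26, 0.37, 0.31} → pass.
Min (methods 1·2): 0.45 vs {0.34, 0.65, 0.22, 0.26, 0.37, 0.52} → fail.
Dep (methods 1·2): 0.59 vs {0.26, 0.30, 0.26, 0.22, 0.32, 0.45} → pass.
SE (methods 1·2): 0.78 vs {0.31, 0.37, 0.52, 0.37, 0.45, 0.32} → pass.
1 of 4 fail.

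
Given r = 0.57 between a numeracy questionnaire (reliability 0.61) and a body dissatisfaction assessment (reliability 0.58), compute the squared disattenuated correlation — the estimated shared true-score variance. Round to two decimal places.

Disattenuated r = 0.57 / √(0.61 × 0.58) = 0.57 / 0.5948 = 0.9583.
Shared true-score variance = 0.9583² = 0.9183 ≈ 0.92.

0.92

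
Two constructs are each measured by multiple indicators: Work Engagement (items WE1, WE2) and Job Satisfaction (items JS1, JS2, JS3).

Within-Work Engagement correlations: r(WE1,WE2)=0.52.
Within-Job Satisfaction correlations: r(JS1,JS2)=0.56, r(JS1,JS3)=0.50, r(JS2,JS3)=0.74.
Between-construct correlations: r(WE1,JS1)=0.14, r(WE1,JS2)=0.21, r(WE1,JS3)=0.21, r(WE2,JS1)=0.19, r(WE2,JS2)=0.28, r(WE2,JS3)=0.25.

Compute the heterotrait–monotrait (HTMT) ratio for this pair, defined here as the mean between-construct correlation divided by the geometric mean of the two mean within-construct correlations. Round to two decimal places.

0.38

Mean heterotrait r = 1.28/6 = 0.2133.
Mean within-WE = 0.52/1 = 0.5200; mean within-JS = 1.80/3 = 0.6000.
Geometric mean = √(0.5200 × 0.6000) = 0.5586.
HTMT = 0.2133 / 0.5586 = 0.38.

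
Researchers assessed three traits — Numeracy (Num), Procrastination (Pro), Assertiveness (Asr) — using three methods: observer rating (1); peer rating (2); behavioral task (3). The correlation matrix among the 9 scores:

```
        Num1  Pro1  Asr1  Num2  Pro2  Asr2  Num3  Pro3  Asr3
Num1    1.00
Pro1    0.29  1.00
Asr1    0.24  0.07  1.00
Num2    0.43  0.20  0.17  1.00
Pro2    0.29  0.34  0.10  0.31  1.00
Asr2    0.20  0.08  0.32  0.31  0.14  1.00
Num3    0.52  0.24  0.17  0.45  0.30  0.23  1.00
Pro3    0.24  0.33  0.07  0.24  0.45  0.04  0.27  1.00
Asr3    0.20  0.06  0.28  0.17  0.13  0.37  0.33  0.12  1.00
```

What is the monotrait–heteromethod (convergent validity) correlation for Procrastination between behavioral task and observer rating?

0.33

Same trait (Pro), different methods: r(Pro3, Pro1) = 0.33.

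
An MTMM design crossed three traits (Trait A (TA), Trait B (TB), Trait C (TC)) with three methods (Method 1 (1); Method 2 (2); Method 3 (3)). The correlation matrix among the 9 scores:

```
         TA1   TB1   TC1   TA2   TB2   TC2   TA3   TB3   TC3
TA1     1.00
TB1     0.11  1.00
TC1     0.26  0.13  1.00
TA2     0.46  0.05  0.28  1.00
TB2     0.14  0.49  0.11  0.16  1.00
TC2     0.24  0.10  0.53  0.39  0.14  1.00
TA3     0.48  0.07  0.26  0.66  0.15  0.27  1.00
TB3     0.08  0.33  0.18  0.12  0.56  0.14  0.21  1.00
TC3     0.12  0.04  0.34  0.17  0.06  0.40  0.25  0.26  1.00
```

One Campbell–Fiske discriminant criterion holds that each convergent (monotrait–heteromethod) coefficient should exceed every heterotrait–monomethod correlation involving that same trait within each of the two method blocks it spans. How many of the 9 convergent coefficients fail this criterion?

Checking each validity diagonal entry against its comparison values:
TA (methods 1·2): 0.46 vs {0.11, 0.16, 0.26, 0.39} → pass.
TA (methods 1·3): 0.48 vs {0.11, 0.21, 0.26, 0.25} → pass.
TA (methods 2·3): 0.66 vs {0.16, 0.21, 0.39, 0.25} → pass.
TB (methods 1·2): 0.49 vs {0.11, 0.16, 0.13, 0.14} → pass.
TB (methods 1·3): 0.33 vs {0.11, 0.21, 0.13, 0.26} → pass.
TB (methods 2·3): 0.56 vs {0.16, 0.21, 0.14, 0.26} → pass.
TC (methods 1·2): 0.53 vs {0.26, 0.39, 0.13, 0.14} → pass.
TC (methods 1·3): 0.34 vs {0.26, 0.25, 0.13, 0.26} → pass.
TC (methods 2·3): 0.40 vs {0.39, 0.25, 0.14, 0.26} → pass.
0 of 9 fail.

0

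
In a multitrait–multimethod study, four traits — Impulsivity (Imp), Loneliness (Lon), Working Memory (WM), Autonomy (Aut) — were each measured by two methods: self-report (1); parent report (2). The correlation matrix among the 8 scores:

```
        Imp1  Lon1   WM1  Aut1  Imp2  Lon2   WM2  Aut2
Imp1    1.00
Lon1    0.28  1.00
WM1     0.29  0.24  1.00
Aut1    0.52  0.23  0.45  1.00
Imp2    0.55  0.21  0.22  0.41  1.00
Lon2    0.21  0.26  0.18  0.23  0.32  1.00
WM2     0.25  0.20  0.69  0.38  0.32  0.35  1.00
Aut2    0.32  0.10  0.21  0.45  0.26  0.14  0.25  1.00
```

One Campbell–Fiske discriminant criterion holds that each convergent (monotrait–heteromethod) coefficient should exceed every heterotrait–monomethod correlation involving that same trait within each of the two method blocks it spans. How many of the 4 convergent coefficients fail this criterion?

Convergent coefficients and their comparison sets:
Imp (methods 1·2): 0.55 vs {0.28, 0.32, 0.29, 0.32, 0.52, 0.26} → pass.
Lon (methods 1·2): 0.26 vs {0.28, 0.32, 0.24, 0.35, 0.23, 0.14} → fail.
WM (methods 1·2): 0.69 vs {0.29, 0.32, 0.24, 0.35, 0.45, 0.25} → pass.
Aut (methods 1·2): 0.45 vs {0.52, 0.26, 0.23, 0.14, 0.45, 0.25} → fail.
2 of 4 fail.

2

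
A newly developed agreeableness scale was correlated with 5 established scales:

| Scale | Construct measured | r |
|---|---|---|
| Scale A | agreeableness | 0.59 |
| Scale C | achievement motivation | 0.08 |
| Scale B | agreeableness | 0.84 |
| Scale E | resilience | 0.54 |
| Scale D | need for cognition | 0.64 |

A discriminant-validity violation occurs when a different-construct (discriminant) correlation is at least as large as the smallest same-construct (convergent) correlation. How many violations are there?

1

Convergent (same construct = agreeableness): Scale A, Scale B.
Smallest convergent = 0.59. Discriminant values: 0.08, 0.54, 0.64; count ≥ 0.59 → 1.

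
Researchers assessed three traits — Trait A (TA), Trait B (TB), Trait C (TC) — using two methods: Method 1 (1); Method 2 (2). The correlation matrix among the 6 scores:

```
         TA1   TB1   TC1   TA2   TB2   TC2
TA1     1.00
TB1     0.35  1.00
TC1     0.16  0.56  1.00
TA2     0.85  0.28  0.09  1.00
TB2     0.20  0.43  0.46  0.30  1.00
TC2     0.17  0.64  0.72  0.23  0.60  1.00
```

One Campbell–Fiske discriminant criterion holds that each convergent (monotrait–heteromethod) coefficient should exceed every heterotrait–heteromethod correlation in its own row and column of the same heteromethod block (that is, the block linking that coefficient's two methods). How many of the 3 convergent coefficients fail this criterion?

Checking each validity diagonal entry against its comparison values:
TA (methods 1·2): 0.85 vs {0.20, 0.28, 0.17, 0.09} → pass.
TB (methods 1·2): 0.43 vs {0.28, 0.20, 0.64, 0.46} → fail.
TC (methods 1·2): 0.72 vs {0.09, 0.17, 0.46, 0.64} → pass.
1 of 3 fail.

1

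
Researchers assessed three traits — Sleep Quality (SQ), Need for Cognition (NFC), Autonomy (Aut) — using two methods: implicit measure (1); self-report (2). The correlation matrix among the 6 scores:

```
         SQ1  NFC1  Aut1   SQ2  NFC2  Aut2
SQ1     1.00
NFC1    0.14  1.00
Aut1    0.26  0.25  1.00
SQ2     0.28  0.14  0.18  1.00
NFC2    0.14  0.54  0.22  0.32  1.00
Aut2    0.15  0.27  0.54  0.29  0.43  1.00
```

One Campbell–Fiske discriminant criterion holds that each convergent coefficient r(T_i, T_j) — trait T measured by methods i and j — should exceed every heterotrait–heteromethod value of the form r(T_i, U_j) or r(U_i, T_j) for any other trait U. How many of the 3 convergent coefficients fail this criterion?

0

Each convergent coefficient versus the relevant comparison correlations:
SQ (methods 1·2): 0.28 vs {0.14, 0.14, 0.15, 0.18} → pass.
NFC (methods 1·2): 0.54 vs {0.14, 0.14, 0.27, 0.22} → pass.
Aut (methods 1·2): 0.54 vs {0.18, 0.15, 0.22, 0.27} → pass.
0 of 3 fail.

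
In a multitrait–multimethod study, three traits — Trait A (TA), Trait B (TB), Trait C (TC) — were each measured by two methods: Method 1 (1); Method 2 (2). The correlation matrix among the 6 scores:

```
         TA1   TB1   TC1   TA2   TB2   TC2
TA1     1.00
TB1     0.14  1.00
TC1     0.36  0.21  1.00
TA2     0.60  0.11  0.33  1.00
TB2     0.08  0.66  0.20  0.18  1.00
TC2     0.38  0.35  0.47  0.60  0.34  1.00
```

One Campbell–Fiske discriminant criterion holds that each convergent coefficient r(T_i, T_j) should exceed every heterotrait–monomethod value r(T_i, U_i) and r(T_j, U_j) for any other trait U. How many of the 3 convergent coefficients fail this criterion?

2

Checking each validity diagonal entry against its comparison values:
TA (methods 1·2): 0.60 vs {0.14, 0.18, 0.36, 0.60} → fail.
TB (methods 1·2): 0.66 vs {0.14, 0.18, 0.21, 0.34} → pass.
TC (methods 1·2): 0.47 vs {0.36, 0.60, 0.21, 0.34} → fail.
2 of 3 fail.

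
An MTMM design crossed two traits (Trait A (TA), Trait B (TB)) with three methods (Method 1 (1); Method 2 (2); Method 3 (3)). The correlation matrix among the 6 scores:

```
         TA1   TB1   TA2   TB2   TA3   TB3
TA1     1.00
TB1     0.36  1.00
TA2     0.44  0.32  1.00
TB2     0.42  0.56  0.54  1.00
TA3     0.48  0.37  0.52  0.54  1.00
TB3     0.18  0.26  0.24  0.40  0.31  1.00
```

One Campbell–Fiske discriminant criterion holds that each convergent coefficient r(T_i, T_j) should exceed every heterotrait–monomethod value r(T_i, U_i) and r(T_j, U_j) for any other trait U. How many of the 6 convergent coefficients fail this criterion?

4

Each convergent coefficient versus the relevant comparison correlations:
TA (methods 1·2): 0.44 vs {0.36, 0.54} → fail.
TA (methods 1·3): 0.48 vs {0.36, 0.31} → pass.
TA (methods 2·3): 0.52 vs {0.54, 0.31} → fail.
TB (methods 1·2): 0.56 vs {0.36, 0.54} → pass.
TB (methods 1·3): 0.26 vs {0.36, 0.31} → fail.
TB (methods 2·3): 0.40 vs {0.54, 0.31} → fail.
4 of 6 fail.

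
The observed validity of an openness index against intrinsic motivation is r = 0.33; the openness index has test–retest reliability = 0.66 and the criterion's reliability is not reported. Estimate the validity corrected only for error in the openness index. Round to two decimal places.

Single correction: r_c = r_obs / √r_xx = 0.33 / √0.66 = 0.33 / 0.8124 ≈ 0.41.

0.41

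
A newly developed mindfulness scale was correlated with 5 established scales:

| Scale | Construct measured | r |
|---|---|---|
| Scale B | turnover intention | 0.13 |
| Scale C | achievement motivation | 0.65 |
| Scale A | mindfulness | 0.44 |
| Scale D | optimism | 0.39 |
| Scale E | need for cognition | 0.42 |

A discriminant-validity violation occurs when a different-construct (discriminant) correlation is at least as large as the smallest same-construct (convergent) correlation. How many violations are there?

Convergent (same construct = mindfulness): Scale A.
Smallest convergent = 0.44. Discriminant values: 0.13, 0.65, 0.39, 0.42; count ≥ 0.44 → 1.

1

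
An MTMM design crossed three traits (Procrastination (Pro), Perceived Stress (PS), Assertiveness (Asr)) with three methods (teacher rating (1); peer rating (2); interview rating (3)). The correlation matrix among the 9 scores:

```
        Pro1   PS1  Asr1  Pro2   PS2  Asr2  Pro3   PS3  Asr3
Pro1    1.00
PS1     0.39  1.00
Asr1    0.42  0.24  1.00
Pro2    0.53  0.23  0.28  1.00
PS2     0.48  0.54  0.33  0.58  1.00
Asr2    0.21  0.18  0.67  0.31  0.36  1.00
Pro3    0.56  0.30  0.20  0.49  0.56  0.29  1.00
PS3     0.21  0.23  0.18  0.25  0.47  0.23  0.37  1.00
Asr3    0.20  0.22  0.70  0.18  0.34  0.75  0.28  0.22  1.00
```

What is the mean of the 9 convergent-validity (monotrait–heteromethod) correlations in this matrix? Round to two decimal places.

Convergent values: 0.53, 0.56, 0.49, 0.54, 0.23, 0.47, 0.67, 0.70, 0.75; mean = 4.94/9 = 0.55.

0.55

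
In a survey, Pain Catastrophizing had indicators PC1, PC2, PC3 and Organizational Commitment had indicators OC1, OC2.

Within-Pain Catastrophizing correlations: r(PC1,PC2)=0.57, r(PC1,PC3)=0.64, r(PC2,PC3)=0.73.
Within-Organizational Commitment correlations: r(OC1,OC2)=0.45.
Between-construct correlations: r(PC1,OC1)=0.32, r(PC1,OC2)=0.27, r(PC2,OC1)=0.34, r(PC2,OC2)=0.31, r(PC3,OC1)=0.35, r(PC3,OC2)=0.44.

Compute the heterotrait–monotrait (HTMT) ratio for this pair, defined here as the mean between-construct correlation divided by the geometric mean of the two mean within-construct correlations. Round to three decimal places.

0.627

Mean heterotrait r = 2.03/6 = 0.3383.
Mean within-PC = 1.94/3 = 0.6467; mean within-OC = 0.45/1 = 0.4500.
Geometric mean = √(0.6467 × 0.4500) = 0.5395.
HTMT = 0.3383 / 0.5395 = 0.627.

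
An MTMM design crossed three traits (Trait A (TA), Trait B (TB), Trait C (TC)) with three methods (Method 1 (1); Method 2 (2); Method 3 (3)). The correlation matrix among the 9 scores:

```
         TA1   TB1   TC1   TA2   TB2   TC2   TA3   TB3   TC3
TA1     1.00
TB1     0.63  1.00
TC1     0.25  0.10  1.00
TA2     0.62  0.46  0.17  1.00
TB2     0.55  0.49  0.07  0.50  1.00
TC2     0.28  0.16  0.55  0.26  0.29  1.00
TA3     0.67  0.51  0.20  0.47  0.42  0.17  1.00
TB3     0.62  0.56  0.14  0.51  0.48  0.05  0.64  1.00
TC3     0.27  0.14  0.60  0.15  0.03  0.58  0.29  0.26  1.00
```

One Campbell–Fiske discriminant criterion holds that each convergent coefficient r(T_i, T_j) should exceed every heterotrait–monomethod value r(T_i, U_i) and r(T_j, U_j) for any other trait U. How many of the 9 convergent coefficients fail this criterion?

Each convergent coefficient versus the relevant comparison correlations:
TA (methods 1·2): 0.62 vs {0.63, 0.50, 0.25, 0.26} → fail.
TA (methods 1·3): 0.67 vs {0.63, 0.64, 0.25, 0.29} → pass.
TA (methods 2·3): 0.47 vs {0.50, 0.64, 0.26, 0.29} → fail.
TB (methods 1·2): 0.49 vs {0.63, 0.50, 0.10, 0.29} → fail.
TB (methods 1·3): 0.56 vs {0.63, 0.64, 0.10, 0.26} → fail.
TB (methods 2·3): 0.48 vs {0.50, 0.64, 0.29, 0.26} → fail.
TC (methods 1·2): 0.55 vs {0.25, 0.26, 0.10, 0.29} → pass.
TC (methods 1·3): 0.60 vs {0.25, 0.29, 0.10, 0.26} → pass.
TC (methods 2·3): 0.58 vs {0.26, 0.29, 0.29, 0.26} → pass.
5 of 9 fail.

5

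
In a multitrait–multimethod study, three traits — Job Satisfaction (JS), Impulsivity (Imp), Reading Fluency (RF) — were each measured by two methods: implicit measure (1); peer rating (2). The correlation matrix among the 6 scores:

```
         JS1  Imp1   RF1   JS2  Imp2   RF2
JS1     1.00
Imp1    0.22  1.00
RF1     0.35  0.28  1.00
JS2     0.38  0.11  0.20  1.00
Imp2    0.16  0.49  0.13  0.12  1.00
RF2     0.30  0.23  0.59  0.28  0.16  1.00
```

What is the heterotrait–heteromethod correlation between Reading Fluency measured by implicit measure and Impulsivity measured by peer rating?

0.13

Different traits and methods: r(RF1, Imp2) = 0.13.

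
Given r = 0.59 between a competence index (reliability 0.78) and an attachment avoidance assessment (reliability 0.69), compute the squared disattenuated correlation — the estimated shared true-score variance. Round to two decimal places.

0.65

Disattenuated r = 0.59 / √(0.78 × 0.69) = 0.59 / 0.7336 = 0.8043.
Shared true-score variance = 0.8043² = 0.6469 ≈ 0.65.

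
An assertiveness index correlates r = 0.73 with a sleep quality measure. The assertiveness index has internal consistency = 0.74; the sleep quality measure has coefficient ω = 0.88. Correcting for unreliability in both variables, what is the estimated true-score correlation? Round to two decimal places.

0.90

r_true = r_obs / √(r_xx · r_yy) = 0.73 / √(0.74 × 0.88) = 0.73 / √0.6512 = 0.73 / 0.8070 ≈ 0.90.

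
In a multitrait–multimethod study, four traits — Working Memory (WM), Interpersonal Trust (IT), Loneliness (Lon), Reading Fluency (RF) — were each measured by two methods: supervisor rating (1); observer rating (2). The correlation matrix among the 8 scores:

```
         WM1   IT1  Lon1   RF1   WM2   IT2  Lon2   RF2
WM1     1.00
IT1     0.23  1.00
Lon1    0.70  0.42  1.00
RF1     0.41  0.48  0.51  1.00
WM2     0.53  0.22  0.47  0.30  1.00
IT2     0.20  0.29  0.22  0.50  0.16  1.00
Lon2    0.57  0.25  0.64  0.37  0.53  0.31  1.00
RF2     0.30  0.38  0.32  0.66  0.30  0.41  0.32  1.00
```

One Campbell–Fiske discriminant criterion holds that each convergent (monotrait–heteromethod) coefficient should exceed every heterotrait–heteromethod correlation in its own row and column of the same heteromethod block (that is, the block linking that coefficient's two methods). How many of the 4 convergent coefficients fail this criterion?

Checking each validity diagonal entry against its comparison values:
WM (methods 1·2): 0.53 vs {0.20, 0.22, 0.57, 0.47, 0.30, 0.30} → fail.
IT (methods 1·2): 0.29 vs {0.22, 0.20, 0.25, 0.22, 0.38, 0.50} → fail.
Lon (methods 1·2): 0.64 vs {0.47, 0.57, 0.22, 0.25, 0.32, 0.37} → pass.
RF (methods 1·2): 0.66 vs {0.30, 0.30, 0.50, 0.38, 0.37, 0.32} → pass.
2 of 4 fail.

2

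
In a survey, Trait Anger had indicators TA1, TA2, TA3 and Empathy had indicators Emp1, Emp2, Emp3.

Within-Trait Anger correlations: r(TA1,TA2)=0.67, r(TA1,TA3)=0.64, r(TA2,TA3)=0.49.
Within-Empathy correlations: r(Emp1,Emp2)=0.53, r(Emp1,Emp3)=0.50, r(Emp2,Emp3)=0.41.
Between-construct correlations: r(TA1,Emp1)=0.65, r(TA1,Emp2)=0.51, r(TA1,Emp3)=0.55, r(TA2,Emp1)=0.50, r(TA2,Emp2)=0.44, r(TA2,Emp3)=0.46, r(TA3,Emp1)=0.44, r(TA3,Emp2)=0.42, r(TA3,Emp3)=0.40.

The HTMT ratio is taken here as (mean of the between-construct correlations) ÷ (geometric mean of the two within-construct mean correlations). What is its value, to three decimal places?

Mean heterotrait r = 4.37/9 = 0.4856.
Mean within-TA = 1.80/3 = 0.6000; mean within-Emp = 1.44/3 = 0.4800.
Geometric mean = √(0.6000 × 0.4800) = 0.5367.
HTMT = 0.4856 / 0.5367 = 0.905.

0.905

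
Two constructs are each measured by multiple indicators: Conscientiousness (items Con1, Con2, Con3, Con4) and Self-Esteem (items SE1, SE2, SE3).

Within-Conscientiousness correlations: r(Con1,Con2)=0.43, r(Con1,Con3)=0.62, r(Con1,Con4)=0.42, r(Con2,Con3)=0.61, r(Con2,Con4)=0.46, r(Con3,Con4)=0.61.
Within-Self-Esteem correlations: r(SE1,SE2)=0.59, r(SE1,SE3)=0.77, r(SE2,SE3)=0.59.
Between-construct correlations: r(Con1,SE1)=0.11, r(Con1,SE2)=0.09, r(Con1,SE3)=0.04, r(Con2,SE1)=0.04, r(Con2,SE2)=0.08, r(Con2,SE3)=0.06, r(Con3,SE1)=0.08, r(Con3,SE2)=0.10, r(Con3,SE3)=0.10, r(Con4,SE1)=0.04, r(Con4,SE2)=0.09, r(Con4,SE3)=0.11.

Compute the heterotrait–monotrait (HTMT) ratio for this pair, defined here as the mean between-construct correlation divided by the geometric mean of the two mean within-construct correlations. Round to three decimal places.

0.134

Mean between = 0.94/12 = 0.0783.
Mean within-Con = 3.15/6 = 0.5250; mean within-SE = 1.95/3 = 0.6500.
Geometric mean = √(0.5250 × 0.6500) = 0.5842.
HTMT = 0.0783 / 0.5842 = 0.134.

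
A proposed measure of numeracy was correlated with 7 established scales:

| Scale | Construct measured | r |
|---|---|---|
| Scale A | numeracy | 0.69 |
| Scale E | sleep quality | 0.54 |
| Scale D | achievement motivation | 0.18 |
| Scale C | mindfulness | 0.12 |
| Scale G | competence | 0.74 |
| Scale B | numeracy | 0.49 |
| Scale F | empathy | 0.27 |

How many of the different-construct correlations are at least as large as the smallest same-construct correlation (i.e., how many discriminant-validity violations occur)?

Convergent (same construct = numeracy): Scale A, Scale B.
Smallest convergent = 0.49. Discriminant values: 0.54, 0.18, 0.12, 0.74, 0.27; count ≥ 0.49 → 2.

2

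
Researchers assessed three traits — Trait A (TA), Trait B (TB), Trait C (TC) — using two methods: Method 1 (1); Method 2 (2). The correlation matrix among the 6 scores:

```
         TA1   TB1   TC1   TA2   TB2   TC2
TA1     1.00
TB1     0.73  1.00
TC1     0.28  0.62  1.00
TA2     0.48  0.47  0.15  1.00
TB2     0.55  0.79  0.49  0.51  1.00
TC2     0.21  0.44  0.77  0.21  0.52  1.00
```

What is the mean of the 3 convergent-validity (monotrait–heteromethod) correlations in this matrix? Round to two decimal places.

0.68

Convergent values: 0.48, 0.79, 0.77; mean = 2.04/3 = 0.68.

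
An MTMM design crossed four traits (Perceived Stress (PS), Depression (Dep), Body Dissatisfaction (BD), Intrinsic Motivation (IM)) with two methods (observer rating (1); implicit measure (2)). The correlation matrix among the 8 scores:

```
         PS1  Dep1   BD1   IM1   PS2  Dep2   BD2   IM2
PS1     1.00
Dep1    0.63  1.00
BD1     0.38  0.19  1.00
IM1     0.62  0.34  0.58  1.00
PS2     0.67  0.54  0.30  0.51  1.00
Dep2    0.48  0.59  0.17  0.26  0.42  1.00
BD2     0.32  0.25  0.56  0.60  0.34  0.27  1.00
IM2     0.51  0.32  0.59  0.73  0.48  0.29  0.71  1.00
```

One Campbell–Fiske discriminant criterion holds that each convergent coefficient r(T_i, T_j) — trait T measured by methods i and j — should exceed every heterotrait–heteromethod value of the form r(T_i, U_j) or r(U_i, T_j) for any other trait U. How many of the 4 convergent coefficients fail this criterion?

Each convergent coefficient versus the relevant comparison correlations:
PS (methods 1·2): 0.67 vs {0.48, 0.54, 0.32, 0.30, 0.51, 0.51} → pass.
Dep (methods 1·2): 0.59 vs {0.54, 0.48, 0.25, 0.17, 0.32, 0.26} → pass.
BD (methods 1·2): 0.56 vs {0.30, 0.32, 0.17, 0.25, 0.59, 0.60} → fail.
IM (methods 1·2): 0.73 vs {0.51, 0.51, 0.26, 0.32, 0.60, 0.59} → pass.
1 of 4 fail.

1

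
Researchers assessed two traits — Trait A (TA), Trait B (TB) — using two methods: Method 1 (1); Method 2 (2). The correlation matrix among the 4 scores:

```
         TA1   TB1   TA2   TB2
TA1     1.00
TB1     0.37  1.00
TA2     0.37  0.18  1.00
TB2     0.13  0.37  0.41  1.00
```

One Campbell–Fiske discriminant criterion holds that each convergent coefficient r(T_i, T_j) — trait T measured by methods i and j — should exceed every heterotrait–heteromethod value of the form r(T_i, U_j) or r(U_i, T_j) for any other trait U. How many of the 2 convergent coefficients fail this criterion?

Convergent coefficients and their comparison sets:
TA (methods 1·2): 0.37 vs {0.13, 0.18} → pass.
TB (methods 1·2): 0.37 vs {0.18, 0.13} → pass.
0 of 2 fail.

0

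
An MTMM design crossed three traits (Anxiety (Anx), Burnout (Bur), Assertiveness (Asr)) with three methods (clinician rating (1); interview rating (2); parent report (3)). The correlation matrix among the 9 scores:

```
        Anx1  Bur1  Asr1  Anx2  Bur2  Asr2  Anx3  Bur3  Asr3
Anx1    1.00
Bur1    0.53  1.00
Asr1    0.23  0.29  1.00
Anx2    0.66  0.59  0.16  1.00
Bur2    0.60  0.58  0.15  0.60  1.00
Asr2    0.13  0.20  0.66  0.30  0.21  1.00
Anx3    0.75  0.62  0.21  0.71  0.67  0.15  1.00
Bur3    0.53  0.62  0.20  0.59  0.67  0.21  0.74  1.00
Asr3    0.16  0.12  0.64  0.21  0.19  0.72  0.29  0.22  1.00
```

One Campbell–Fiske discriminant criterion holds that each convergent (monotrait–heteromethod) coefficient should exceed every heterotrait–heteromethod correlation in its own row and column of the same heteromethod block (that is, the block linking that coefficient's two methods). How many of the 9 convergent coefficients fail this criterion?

3

Checking each validity diagonal entry against its comparison values:
Anx (methods 1·2): 0.66 vs {0.60, 0.59, 0.13, 0.16} → pass.
Anx (methods 1·3): 0.75 vs {0.53, 0.62, 0.16, 0.21} → pass.
Anx (methods 2·3): 0.71 vs {0.59, 0.67, 0.21, 0.15} → pass.
Bur (methods 1·2): 0.58 vs {0.59, 0.60, 0.20, 0.15} → fail.
Bur (methods 1·3): 0.62 vs {0.62, 0.53, 0.12, 0.20} → fail.
Bur (methods 2·3): 0.67 vs {0.67, 0.59, 0.19, 0.21} → fail.
Asr (methods 1·2): 0.66 vs {0.16, 0.13, 0.15, 0.20} → pass.
Asr (methods 1·3): 0.64 vs {0.21, 0.16, 0.20, 0.12} → pass.
Asr (methods 2·3): 0.72 vs {0.15, 0.21, 0.21, 0.19} → pass.
3 of 9 fail.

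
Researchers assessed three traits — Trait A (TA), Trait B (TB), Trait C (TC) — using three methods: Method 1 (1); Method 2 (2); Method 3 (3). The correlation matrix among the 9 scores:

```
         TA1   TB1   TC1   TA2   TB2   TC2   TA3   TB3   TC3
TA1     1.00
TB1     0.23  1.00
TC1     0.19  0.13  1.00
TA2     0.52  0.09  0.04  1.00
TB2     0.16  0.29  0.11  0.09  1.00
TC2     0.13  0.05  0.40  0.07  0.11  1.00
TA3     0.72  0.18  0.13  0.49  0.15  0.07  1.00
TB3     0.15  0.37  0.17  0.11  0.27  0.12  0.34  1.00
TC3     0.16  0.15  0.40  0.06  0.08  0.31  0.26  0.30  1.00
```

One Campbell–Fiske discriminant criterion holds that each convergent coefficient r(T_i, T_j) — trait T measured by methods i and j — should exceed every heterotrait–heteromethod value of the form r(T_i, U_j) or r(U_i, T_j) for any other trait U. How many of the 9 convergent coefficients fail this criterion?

0

Each convergent coefficient versus the relevant comparison correlations:
TA (methods 1·2): 0.52 vs {0.16, 0.09, 0.13, 0.04} → pass.
TA (methods 1·3): 0.72 vs {0.15, 0.18, 0.16, 0.13} → pass.
TA (methods 2·3): 0.49 vs {0.11, 0.15, 0.06, 0.07} → pass.
TB (methods 1·2): 0.29 vs {0.09, 0.16, 0.05, 0.11} → pass.
TB (methods 1·3): 0.37 vs {0.18, 0.15, 0.15, 0.17} → pass.
TB (methods 2·3): 0.27 vs {0.15, 0.11, 0.08, 0.12} → pass.
TC (methods 1·2): 0.40 vs {0.04, 0.13, 0.11, 0.05} → pass.
TC (methods 1·3): 0.40 vs {0.13, 0.16, 0.17, 0.15} → pass.
TC (methods 2·3): 0.31 vs {0.07, 0.06, 0.12, 0.08} → pass.
0 of 9 fail.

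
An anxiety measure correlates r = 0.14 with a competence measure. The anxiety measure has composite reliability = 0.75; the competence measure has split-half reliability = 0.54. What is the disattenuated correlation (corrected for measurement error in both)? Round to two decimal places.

0.22

r_true = r_obs / √(r_xx · r_yy) = 0.14 / √(0.75 × 0.54) = 0.14 / √0.4050 = 0.14 / 0.6364 ≈ 0.22.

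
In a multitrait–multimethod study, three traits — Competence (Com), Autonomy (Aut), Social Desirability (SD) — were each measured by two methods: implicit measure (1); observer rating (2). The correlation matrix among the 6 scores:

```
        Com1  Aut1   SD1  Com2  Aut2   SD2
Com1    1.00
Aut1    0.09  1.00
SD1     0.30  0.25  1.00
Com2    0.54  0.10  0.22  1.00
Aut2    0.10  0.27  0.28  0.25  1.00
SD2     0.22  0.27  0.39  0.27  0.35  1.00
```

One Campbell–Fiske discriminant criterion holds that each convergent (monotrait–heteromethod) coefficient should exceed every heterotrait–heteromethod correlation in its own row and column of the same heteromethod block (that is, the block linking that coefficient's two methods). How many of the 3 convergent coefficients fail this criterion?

Convergent coefficients and their comparison sets:
Com (methods 1·2): 0.54 vs {0.10, 0.10, 0.22, 0.22} → pass.
Aut (methods 1·2): 0.27 vs {0.10, 0.10, 0.27, 0.28} → fail.
SD (methods 1·2): 0.39 vs {0.22, 0.22, 0.28, 0.27} → pass.
1 of 3 fail.

1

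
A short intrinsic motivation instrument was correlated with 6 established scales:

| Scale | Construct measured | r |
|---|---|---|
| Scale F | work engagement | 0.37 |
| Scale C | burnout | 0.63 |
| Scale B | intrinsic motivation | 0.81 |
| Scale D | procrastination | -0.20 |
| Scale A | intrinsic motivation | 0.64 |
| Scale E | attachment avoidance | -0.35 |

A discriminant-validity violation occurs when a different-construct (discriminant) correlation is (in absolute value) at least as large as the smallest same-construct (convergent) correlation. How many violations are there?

0

Convergent (same construct = intrinsic motivation): Scale B, Scale A.
Smallest convergent = 0.64. Discriminant |r|: 0.37, 0.63, 0.20, 0.35; count ≥ 0.64 → 0.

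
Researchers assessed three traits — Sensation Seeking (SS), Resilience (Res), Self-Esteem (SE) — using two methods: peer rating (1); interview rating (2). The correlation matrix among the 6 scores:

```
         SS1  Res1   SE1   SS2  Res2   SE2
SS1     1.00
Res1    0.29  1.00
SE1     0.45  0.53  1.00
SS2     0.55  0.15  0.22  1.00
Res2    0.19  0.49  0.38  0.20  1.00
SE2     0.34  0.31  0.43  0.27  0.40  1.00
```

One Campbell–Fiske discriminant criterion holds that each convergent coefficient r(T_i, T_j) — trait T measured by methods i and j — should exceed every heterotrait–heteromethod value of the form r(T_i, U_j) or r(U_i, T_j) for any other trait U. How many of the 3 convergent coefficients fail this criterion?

Convergent coefficients and their comparison sets:
SS (methods 1·2): 0.55 vs {0.19, 0.15, 0.34, 0.22} → pass.
Res (methods 1·2): 0.49 vs {0.15, 0.19, 0.31, 0.38} → pass.
SE (methods 1·2): 0.43 vs {0.22, 0.34, 0.38, 0.31} → pass.
0 of 3 fail.

0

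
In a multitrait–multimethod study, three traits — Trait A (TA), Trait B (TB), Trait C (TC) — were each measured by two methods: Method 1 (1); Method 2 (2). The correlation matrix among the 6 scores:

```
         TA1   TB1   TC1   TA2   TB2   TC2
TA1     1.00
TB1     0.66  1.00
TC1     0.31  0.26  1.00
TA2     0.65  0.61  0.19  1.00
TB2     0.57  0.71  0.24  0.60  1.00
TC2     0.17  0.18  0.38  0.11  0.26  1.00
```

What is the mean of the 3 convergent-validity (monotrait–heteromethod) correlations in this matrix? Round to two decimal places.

Convergent values: 0.65, 0.71, 0.38; mean = 1.74/3 = 0.58.

0.58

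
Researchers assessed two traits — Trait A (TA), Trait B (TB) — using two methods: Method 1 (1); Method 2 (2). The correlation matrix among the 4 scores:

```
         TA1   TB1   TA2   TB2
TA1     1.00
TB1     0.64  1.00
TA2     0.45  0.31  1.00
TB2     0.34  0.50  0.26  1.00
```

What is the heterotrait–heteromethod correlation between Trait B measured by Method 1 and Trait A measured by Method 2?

Different traits and methods: r(TB1, TA2) = 0.31.

0.31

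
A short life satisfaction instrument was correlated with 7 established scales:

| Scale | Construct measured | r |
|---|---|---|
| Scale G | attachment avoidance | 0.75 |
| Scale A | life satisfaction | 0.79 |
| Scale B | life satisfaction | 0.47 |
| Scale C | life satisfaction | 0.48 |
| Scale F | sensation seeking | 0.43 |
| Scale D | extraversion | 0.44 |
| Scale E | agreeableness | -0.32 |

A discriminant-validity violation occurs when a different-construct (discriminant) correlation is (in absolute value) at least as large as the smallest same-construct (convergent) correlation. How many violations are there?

1

Convergent (same construct = life satisfaction): Scale A, Scale B, Scale C.
Smallest convergent = 0.47. Discriminant |r|: 0.75, 0.43, 0.44, 0.32; count ≥ 0.47 → 1.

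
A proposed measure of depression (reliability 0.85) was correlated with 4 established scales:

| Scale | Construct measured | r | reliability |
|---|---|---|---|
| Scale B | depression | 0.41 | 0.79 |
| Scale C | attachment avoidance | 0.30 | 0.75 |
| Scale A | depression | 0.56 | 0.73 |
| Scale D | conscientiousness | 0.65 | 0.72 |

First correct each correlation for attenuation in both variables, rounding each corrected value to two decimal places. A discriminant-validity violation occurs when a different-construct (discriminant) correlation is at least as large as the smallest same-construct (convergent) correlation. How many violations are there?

Disattenuated r (r / √(r_scale · r_new)):
  Scale B (conv): 0.41 / √(0.79·0.85) = 0.50
  Scale C (disc): 0.30 / √(0.75·0.85) = 0.38
  Scale A (conv): 0.56 / √(0.73·0.85) = 0.71
  Scale D (disc): 0.65 / √(0.72·0.85) = 0.83
Smallest convergent = 0.50. Discriminant values: 0.38, 0.83; count ≥ 0.50 → 1.

1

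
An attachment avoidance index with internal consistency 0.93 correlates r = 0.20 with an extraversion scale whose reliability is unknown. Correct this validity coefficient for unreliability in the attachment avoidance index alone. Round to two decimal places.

Single correction: r_c = r_obs / √r_xx = 0.20 / √0.93 = 0.20 / 0.9644 ≈ 0.21.

0.21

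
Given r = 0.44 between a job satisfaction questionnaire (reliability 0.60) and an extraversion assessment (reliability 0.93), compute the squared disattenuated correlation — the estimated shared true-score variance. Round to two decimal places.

0.35

Disattenuated r = 0.44 / √(0.60 × 0.93) = 0.44 / 0.7470 = 0.5890.
Shared true-score variance = 0.5890² = 0.3469 ≈ 0.35.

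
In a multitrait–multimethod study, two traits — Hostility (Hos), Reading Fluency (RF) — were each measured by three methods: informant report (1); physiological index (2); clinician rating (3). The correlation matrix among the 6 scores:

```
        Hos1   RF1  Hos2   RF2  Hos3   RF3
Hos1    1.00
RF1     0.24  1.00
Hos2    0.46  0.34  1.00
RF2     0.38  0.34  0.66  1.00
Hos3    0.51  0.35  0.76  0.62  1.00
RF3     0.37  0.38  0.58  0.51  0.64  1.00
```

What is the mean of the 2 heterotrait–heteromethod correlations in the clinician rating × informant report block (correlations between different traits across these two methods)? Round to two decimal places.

HTHM values (method 3 × method 1): 0.35, 0.37; mean = 0.72/2 = 0.36.

0.36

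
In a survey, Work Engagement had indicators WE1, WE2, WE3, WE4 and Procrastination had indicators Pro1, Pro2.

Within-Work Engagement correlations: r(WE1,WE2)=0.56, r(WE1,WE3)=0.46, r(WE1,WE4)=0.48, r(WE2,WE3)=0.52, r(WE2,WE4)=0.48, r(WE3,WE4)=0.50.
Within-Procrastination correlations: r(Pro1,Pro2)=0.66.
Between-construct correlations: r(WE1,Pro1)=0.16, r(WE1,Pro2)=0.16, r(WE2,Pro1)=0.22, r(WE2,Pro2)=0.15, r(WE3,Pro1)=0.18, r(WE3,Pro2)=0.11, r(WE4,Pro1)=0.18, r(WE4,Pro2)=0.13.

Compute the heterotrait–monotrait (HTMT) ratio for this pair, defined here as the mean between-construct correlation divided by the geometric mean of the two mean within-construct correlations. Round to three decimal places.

0.281

Mean between = 1.29/8 = 0.1613.
Mean within-WE = 3.00/6 = 0.5000; mean within-Pro = 0.66/1 = 0.6600.
Geometric mean = √(0.5000 × 0.6600) = 0.5745.
HTMT = 0.1613 / 0.5745 = 0.281.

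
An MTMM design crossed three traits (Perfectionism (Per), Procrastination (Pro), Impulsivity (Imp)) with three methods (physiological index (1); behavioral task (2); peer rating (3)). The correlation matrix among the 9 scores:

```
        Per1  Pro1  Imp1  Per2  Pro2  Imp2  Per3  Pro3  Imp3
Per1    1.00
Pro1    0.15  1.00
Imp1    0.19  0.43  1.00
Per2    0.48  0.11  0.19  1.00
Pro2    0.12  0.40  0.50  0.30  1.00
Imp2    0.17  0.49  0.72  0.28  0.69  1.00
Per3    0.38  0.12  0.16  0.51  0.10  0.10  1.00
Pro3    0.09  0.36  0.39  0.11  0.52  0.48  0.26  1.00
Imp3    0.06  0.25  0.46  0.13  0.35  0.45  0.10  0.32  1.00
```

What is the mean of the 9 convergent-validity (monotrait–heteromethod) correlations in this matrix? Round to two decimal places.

0.48

Convergent values: 0.48, 0.38, 0.51, 0.40, 0.36, 0.52, 0.72, 0.46, 0.45; mean = 4.28/9 = 0.48.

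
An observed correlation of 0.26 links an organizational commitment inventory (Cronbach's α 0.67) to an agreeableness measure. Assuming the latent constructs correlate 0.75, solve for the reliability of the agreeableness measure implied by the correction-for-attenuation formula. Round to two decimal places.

r_true = r_obs / √(r_xx · r_yy) ⇒ 0.75 = 0.26 / √(0.67 · r_yy).
√(0.67 · r_yy) = 0.26 / 0.75 = 0.3467; 0.67 · r_yy = 0.1202; r_yy = 0.1202 / 0.67 ≈ 0.18.

0.18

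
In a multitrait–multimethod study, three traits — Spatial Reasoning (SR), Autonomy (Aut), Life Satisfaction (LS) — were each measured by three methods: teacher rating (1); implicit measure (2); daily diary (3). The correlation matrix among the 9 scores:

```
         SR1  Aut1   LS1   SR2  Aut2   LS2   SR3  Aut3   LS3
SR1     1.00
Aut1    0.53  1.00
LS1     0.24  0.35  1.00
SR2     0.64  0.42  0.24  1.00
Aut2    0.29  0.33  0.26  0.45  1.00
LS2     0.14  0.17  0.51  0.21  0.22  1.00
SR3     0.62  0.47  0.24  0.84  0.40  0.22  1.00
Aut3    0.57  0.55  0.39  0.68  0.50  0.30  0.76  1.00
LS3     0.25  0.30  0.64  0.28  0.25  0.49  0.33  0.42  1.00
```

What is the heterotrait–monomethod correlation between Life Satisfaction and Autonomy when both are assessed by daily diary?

0.42

Different traits, same method: r(LS3, Aut3) = 0.42.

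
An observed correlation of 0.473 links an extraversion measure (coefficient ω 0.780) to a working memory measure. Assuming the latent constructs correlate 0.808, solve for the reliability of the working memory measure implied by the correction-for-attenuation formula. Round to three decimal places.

r_true = r_obs / √(r_xx · r_yy) ⇒ 0.808 = 0.473 / √(0.780 · r_yy).
√(0.780 · r_yy) = 0.473 / 0.808 = 0.5854; 0.780 · r_yy = 0.3427; r_yy = 0.3427 / 0.780 ≈ 0.439.

0.439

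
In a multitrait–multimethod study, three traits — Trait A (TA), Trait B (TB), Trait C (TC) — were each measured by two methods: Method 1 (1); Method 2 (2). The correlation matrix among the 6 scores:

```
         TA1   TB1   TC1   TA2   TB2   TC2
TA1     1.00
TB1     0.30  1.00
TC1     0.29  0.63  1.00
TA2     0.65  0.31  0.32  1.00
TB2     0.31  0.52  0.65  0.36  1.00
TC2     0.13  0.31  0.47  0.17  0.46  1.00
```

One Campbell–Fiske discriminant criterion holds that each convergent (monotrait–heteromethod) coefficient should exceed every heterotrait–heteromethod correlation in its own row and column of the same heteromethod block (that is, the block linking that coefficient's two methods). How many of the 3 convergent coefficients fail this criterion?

Each convergent coefficient versus the relevant comparison correlations:
TA (methods 1·2): 0.65 vs {0.31, 0.31, 0.13, 0.32} → pass.
TB (methods 1·2): 0.52 vs {0.31, 0.31, 0.31, 0.65} → fail.
TC (methods 1·2): 0.47 vs {0.32, 0.13, 0.65, 0.31} → fail.
2 of 3 fail.

2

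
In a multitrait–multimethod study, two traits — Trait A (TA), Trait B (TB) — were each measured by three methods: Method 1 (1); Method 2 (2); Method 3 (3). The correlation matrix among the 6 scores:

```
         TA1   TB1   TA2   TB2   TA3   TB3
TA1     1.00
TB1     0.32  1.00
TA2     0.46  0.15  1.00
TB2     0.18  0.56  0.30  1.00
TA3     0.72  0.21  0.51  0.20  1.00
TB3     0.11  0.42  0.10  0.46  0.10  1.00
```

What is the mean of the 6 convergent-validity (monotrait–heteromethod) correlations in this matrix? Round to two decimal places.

0.52

Convergent values: 0.46, 0.72, 0.51, 0.56, 0.42, 0.46; mean = 3.13/6 = 0.52.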